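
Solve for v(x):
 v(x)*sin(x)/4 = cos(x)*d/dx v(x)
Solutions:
 v(x) = C1/cos(x)^(1/4)


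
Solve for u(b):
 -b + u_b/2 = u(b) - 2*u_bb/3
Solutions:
 u(b) = C1*exp(b*(-3 + sqrt(105))/8) + C2*exp(-b*(3 + sqrt(105))/8) - b - 1/2


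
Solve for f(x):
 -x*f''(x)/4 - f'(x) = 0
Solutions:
 f(x) = C1 + C2/x^3


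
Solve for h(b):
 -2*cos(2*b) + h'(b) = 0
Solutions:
 h(b) = C1 + sin(2*b)


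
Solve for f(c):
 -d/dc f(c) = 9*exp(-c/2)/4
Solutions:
 f(c) = C1 + 9*exp(-c/2)/2


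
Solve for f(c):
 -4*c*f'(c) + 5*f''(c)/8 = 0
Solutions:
 f(c) = C1 + C2*erfi(4*sqrt(5)*c/5)


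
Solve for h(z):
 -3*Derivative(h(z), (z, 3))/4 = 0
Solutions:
 h(z) = C1 + C2*z + C3*z^2


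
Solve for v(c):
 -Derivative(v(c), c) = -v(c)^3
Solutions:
 v(c) = -sqrt(2)*sqrt(-1/(C1 + c))/2
 v(c) = sqrt(2)*sqrt(-1/(C1 + c))/2


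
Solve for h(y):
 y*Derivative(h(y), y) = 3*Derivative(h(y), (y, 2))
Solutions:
 h(y) = C1 + C2*erfi(sqrt(6)*y/6)


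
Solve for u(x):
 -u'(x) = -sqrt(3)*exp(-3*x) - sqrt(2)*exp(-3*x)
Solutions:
 u(x) = C1 - sqrt(3)*exp(-3*x)/3 - sqrt(2)*exp(-3*x)/3


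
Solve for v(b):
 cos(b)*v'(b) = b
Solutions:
 v(b) = C1 + Integral(b/cos(b), b)


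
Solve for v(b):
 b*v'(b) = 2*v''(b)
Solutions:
 v(b) = C1 + C2*erfi(b/2)


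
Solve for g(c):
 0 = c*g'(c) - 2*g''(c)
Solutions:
 g(c) = C1 + C2*erfi(c/2)


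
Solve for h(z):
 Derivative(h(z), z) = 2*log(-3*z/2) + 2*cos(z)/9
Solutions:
 h(z) = C1 + 2*z*log(-z) - 2*z - 2*z*log(2) + 2*z*log(3) + 2*sin(z)/9


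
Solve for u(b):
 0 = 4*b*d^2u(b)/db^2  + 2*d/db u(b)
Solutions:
 u(b) = C1 + C2*sqrt(b)


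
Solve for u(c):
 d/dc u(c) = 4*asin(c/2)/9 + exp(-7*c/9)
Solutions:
 u(c) = C1 + 4*c*asin(c/2)/9 + 4*sqrt(4 - c^2)/9 - 9*exp(-7*c/9)/7


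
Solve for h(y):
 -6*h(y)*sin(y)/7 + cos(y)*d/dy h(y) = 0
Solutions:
 h(y) = C1/cos(y)^(6/7)


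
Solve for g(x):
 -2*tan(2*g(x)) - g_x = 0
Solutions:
 g(x) = -asin(C1*exp(-4*x))/2 + pi/2
 g(x) = asin(C1*exp(-4*x))/2


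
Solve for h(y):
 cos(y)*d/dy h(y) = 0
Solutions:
 h(y) = C1


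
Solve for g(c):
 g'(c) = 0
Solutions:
 g(c) = C1


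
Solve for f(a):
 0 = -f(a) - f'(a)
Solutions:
 f(a) = C1*exp(-a)


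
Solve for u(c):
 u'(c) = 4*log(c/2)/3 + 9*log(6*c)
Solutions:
 u(c) = C1 + 31*c*log(c)/3 - 31*c/3 + 2*c*log(2)/3 + c*log(2519424)


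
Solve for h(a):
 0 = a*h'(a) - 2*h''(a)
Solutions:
 h(a) = C1 + C2*erfi(a/2)


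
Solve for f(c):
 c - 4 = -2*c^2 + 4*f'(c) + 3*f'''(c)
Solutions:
 f(c) = C1 + C2*sin(2*sqrt(3)*c/3) + C3*cos(2*sqrt(3)*c/3) + c^3/6 + c^2/8 - 7*c/4


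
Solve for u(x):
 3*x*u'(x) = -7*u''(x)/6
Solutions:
 u(x) = C1 + C2*erf(3*sqrt(7)*x/7)


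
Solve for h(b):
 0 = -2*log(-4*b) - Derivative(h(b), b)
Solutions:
 h(b) = C1 - 2*b*log(-b) + 2*b*(1 - 2*log(2))


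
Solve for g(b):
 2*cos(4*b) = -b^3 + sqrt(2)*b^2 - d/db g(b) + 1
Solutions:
 g(b) = C1 - b^4/4 + sqrt(2)*b^3/3 + b - sin(4*b)/2


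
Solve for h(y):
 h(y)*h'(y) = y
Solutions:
 h(y) = -sqrt(C1 + y^2)
 h(y) = sqrt(C1 + y^2)


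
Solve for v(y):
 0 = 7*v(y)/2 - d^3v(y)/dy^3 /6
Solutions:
 v(y) = C3*exp(21^(1/3)*y) + (C1*sin(3^(5/6)*7^(1/3)*y/2) + C2*cos(3^(5/6)*7^(1/3)*y/2))*exp(-21^(1/3)*y/2)


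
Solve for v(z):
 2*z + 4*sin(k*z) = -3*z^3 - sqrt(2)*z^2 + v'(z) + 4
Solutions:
 v(z) = C1 + 3*z^4/4 + sqrt(2)*z^3/3 + z^2 - 4*z - 4*cos(k*z)/k


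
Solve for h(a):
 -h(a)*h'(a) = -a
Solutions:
 h(a) = -sqrt(C1 + a^2)
 h(a) = sqrt(C1 + a^2)


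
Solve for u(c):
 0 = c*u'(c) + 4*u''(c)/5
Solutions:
 u(c) = C1 + C2*erf(sqrt(10)*c/4)


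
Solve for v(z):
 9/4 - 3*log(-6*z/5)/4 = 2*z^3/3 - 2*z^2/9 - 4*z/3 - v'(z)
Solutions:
 v(z) = C1 + z^4/6 - 2*z^3/27 - 2*z^2/3 + 3*z*log(-z)/4 + z*(-3 - 3*log(5)/4 + 3*log(6)/4)


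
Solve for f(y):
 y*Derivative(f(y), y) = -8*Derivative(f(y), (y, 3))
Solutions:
 f(y) = C1 + Integral(C2*airyai(-y/2) + C3*airybi(-y/2), y)


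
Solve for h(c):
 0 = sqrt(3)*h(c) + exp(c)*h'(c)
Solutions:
 h(c) = C1*exp(sqrt(3)*exp(-c))


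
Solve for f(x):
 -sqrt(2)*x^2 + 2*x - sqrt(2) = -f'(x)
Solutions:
 f(x) = C1 + sqrt(2)*x^3/3 - x^2 + sqrt(2)*x


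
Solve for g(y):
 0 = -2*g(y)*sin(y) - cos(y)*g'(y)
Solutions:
 g(y) = C1*cos(y)^2


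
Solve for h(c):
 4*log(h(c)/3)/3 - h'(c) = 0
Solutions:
 3*Integral(1/(-log(_y) + log(3)), (_y, h(c)))/4 = C1 - c


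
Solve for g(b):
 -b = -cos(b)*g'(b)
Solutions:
 g(b) = C1 + Integral(b/cos(b), b)


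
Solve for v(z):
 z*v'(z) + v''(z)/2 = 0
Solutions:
 v(z) = C1 + C2*erf(z)


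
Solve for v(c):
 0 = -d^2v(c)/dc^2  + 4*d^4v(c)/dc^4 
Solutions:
 v(c) = C1 + C2*c + C3*exp(-c/2) + C4*exp(c/2)


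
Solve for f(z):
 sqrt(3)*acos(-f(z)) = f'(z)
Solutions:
 Integral(1/acos(-_y), (_y, f(z))) = C1 + sqrt(3)*z


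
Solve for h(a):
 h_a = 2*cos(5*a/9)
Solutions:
 h(a) = C1 + 18*sin(5*a/9)/5


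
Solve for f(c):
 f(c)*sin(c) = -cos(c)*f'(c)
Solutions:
 f(c) = C1*cos(c)


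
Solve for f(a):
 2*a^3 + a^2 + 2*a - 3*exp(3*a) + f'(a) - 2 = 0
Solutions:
 f(a) = C1 - a^4/2 - a^3/3 - a^2 + 2*a + exp(3*a)


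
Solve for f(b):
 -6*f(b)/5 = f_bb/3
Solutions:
 f(b) = C1*sin(3*sqrt(10)*b/5) + C2*cos(3*sqrt(10)*b/5)


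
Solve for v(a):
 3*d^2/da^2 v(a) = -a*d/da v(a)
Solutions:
 v(a) = C1 + C2*erf(sqrt(6)*a/6)


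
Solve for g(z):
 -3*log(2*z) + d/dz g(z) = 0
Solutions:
 g(z) = C1 + 3*z*log(z) - 3*z + z*log(8)


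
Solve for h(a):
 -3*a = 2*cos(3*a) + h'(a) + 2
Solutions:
 h(a) = C1 - 3*a^2/2 - 2*a - 2*sin(3*a)/3


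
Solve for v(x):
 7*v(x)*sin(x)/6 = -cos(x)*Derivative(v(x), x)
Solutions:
 v(x) = C1*cos(x)^(7/6)


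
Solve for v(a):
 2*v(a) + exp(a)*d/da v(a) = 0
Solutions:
 v(a) = C1*exp(2*exp(-a))


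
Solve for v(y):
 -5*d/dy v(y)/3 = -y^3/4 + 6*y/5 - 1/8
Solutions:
 v(y) = C1 + 3*y^4/80 - 9*y^2/25 + 3*y/40


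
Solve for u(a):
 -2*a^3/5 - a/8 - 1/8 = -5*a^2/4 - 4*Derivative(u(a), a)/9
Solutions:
 u(a) = C1 + 9*a^4/40 - 15*a^3/16 + 9*a^2/64 + 9*a/32


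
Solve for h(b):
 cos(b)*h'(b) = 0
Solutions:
 h(b) = C1


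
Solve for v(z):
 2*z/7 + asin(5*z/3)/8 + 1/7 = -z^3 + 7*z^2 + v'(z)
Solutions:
 v(z) = C1 + z^4/4 - 7*z^3/3 + z^2/7 + z*asin(5*z/3)/8 + z/7 + sqrt(9 - 25*z^2)/40


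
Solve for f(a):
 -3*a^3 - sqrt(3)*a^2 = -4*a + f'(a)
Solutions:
 f(a) = C1 - 3*a^4/4 - sqrt(3)*a^3/3 + 2*a^2


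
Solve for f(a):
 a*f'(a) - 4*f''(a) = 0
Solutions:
 f(a) = C1 + C2*erfi(sqrt(2)*a/4)


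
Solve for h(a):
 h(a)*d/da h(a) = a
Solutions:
 h(a) = -sqrt(C1 + a^2)
 h(a) = sqrt(C1 + a^2)


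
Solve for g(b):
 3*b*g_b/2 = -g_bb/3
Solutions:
 g(b) = C1 + C2*erf(3*b/2)


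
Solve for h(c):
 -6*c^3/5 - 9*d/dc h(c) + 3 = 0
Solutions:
 h(c) = C1 - c^4/30 + c/3


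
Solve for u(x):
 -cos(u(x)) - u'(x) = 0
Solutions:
 u(x) = pi - asin((C1 + exp(2*x))/(C1 - exp(2*x)))
 u(x) = asin((C1 + exp(2*x))/(C1 - exp(2*x)))


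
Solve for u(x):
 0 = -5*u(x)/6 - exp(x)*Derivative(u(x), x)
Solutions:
 u(x) = C1*exp(5*exp(-x)/6)


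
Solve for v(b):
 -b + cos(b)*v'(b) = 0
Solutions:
 v(b) = C1 + Integral(b/cos(b), b)


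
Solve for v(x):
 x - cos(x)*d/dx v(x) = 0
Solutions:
 v(x) = C1 + Integral(x/cos(x), x)


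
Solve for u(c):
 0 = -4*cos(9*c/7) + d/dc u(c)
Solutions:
 u(c) = C1 + 28*sin(9*c/7)/9


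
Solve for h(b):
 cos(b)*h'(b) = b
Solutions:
 h(b) = C1 + Integral(b/cos(b), b)


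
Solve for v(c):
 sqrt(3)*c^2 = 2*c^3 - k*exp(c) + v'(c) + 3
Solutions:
 v(c) = C1 - c^4/2 + sqrt(3)*c^3/3 - 3*c + k*exp(c)


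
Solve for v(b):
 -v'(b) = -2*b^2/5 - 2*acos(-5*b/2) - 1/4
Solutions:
 v(b) = C1 + 2*b^3/15 + 2*b*acos(-5*b/2) + b/4 + 2*sqrt(4 - 25*b^2)/5


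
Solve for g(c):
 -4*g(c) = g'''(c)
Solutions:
 g(c) = C3*exp(-2^(2/3)*c) + (C1*sin(2^(2/3)*sqrt(3)*c/2) + C2*cos(2^(2/3)*sqrt(3)*c/2))*exp(2^(2/3)*c/2)


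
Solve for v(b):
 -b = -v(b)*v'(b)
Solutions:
 v(b) = -sqrt(C1 + b^2)
 v(b) = sqrt(C1 + b^2)


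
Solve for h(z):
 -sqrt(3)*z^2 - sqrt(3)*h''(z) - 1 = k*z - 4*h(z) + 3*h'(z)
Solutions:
 h(z) = C1*exp(sqrt(3)*z*(-3 + sqrt(9 + 16*sqrt(3)))/6) + C2*exp(-sqrt(3)*z*(3 + sqrt(9 + 16*sqrt(3)))/6) + k*z/4 + 3*k/16 + sqrt(3)*z^2/4 + 3*sqrt(3)*z/8 + 9*sqrt(3)/32 + 5/8


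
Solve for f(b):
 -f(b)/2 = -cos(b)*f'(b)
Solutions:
 f(b) = C1*(sin(b) + 1)^(1/4)/(sin(b) - 1)^(1/4)


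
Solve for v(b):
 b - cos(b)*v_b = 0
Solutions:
 v(b) = C1 + Integral(b/cos(b), b)


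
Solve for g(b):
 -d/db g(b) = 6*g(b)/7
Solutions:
 g(b) = C1*exp(-6*b/7)


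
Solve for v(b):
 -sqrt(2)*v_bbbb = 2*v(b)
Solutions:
 v(b) = (C1*sin(2^(5/8)*b/2) + C2*cos(2^(5/8)*b/2))*exp(-2^(5/8)*b/2) + (C3*sin(2^(5/8)*b/2) + C4*cos(2^(5/8)*b/2))*exp(2^(5/8)*b/2)


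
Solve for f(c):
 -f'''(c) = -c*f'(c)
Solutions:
 f(c) = C1 + Integral(C2*airyai(c) + C3*airybi(c), c)


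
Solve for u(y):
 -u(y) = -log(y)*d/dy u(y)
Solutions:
 u(y) = C1*exp(li(y))


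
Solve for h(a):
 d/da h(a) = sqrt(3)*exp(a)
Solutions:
 h(a) = C1 + sqrt(3)*exp(a)


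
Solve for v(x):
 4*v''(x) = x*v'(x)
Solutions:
 v(x) = C1 + C2*erfi(sqrt(2)*x/4)


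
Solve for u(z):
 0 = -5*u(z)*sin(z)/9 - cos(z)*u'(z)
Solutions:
 u(z) = C1*cos(z)^(5/9)


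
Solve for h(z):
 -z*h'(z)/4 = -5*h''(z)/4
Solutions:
 h(z) = C1 + C2*erfi(sqrt(10)*z/10)


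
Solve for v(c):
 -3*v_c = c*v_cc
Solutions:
 v(c) = C1 + C2/c^2


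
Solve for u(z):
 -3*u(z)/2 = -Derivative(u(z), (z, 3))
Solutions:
 u(z) = C3*exp(2^(2/3)*3^(1/3)*z/2) + (C1*sin(2^(2/3)*3^(5/6)*z/4) + C2*cos(2^(2/3)*3^(5/6)*z/4))*exp(-2^(2/3)*3^(1/3)*z/4)


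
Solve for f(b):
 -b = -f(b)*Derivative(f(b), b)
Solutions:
 f(b) = -sqrt(C1 + b^2)
 f(b) = sqrt(C1 + b^2)


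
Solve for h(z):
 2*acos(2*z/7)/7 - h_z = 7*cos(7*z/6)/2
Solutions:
 h(z) = C1 + 2*z*acos(2*z/7)/7 - sqrt(49 - 4*z^2)/7 - 3*sin(7*z/6)


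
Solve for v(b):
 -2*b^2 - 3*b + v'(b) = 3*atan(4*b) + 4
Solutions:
 v(b) = C1 + 2*b^3/3 + 3*b^2/2 + 3*b*atan(4*b) + 4*b - 3*log(16*b^2 + 1)/8


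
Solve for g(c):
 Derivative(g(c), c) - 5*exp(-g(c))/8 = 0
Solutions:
 g(c) = log(C1 + 5*c/8)


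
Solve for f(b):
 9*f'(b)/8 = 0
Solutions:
 f(b) = C1


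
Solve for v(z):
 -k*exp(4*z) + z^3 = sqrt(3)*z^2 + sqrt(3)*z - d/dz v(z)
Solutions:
 v(z) = C1 + k*exp(4*z)/4 - z^4/4 + sqrt(3)*z^3/3 + sqrt(3)*z^2/2


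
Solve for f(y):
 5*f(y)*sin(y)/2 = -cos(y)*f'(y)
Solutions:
 f(y) = C1*cos(y)^(5/2)


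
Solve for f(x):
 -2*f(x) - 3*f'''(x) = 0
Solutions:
 f(x) = C3*exp(-2^(1/3)*3^(2/3)*x/3) + (C1*sin(2^(1/3)*3^(1/6)*x/2) + C2*cos(2^(1/3)*3^(1/6)*x/2))*exp(2^(1/3)*3^(2/3)*x/6)


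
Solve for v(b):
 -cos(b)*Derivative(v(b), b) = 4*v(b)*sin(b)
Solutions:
 v(b) = C1*cos(b)^4


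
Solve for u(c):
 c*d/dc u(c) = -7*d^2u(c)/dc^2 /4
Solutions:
 u(c) = C1 + C2*erf(sqrt(14)*c/7)


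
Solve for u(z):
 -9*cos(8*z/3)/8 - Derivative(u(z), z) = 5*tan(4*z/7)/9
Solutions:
 u(z) = C1 + 35*log(cos(4*z/7))/36 - 27*sin(8*z/3)/64


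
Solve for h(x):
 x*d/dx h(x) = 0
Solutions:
 h(x) = C1


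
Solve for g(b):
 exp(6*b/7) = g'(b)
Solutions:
 g(b) = C1 + 7*exp(6*b/7)/6


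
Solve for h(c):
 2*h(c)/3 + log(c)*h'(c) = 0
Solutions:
 h(c) = C1*exp(-2*li(c)/3)


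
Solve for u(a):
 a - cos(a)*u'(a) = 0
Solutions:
 u(a) = C1 + Integral(a/cos(a), a)


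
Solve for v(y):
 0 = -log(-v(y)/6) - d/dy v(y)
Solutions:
 Integral(1/(log(-_y) - log(6)), (_y, v(y))) = C1 - y


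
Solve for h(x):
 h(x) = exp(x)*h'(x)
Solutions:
 h(x) = C1*exp(-exp(-x))


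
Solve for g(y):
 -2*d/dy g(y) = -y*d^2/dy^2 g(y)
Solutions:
 g(y) = C1 + C2*y^3


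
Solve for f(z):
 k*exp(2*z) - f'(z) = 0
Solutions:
 f(z) = C1 + k*exp(2*z)/2


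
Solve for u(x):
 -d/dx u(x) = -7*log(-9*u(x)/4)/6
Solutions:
 -6*Integral(1/(log(-_y) - 2*log(2) + 2*log(3)), (_y, u(x)))/7 = C1 - x


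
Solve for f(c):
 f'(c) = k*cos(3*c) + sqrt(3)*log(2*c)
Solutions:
 f(c) = C1 + sqrt(3)*c*(log(c) - 1) + sqrt(3)*c*log(2) + k*sin(3*c)/3


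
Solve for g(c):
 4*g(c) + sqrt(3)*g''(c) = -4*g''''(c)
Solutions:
 g(c) = (C1*sin(c*cos(atan(sqrt(183)/3)/2)) + C2*cos(c*cos(atan(sqrt(183)/3)/2)))*exp(-c*sin(atan(sqrt(183)/3)/2)) + (C3*sin(c*cos(atan(sqrt(183)/3)/2)) + C4*cos(c*cos(atan(sqrt(183)/3)/2)))*exp(c*sin(atan(sqrt(183)/3)/2))


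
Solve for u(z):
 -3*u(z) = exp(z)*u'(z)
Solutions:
 u(z) = C1*exp(3*exp(-z))


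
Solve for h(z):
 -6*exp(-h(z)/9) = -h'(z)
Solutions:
 h(z) = 9*log(C1 + 2*z/3)


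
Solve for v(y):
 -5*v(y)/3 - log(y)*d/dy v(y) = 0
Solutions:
 v(y) = C1*exp(-5*li(y)/3)


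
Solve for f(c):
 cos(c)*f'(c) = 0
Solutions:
 f(c) = C1


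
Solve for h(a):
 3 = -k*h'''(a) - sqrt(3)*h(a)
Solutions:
 h(a) = C1*exp(3^(1/6)*a*(-1/k)^(1/3)) + C2*exp(a*(-1/k)^(1/3)*(-3^(1/6) + 3^(2/3)*I)/2) + C3*exp(-a*(-1/k)^(1/3)*(3^(1/6) + 3^(2/3)*I)/2) - sqrt(3)


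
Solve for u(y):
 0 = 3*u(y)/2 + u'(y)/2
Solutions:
 u(y) = C1*exp(-3*y)


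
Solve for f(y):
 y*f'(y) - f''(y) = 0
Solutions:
 f(y) = C1 + C2*erfi(sqrt(2)*y/2)


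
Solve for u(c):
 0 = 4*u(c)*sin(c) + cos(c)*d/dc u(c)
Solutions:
 u(c) = C1*cos(c)^4


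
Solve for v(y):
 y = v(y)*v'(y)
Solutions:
 v(y) = -sqrt(C1 + y^2)
 v(y) = sqrt(C1 + y^2)


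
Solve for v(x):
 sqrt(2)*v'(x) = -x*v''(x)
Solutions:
 v(x) = C1 + C2*x^(1 - sqrt(2))


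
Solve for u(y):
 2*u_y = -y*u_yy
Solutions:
 u(y) = C1 + C2/y


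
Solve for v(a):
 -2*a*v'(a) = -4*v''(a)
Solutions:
 v(a) = C1 + C2*erfi(a/2)


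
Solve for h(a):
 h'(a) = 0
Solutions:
 h(a) = C1


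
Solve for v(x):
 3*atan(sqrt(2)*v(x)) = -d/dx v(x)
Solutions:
 Integral(1/atan(sqrt(2)*_y), (_y, v(x))) = C1 - 3*x


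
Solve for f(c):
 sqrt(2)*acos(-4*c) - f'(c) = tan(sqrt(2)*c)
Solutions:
 f(c) = C1 + sqrt(2)*(c*acos(-4*c) + sqrt(1 - 16*c^2)/4) + sqrt(2)*log(cos(sqrt(2)*c))/2


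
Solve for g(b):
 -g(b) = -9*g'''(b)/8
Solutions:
 g(b) = C3*exp(2*3^(1/3)*b/3) + (C1*sin(3^(5/6)*b/3) + C2*cos(3^(5/6)*b/3))*exp(-3^(1/3)*b/3)


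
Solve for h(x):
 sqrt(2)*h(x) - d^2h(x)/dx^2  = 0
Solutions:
 h(x) = C1*exp(-2^(1/4)*x) + C2*exp(2^(1/4)*x)


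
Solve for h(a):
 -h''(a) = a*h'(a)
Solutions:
 h(a) = C1 + C2*erf(sqrt(2)*a/2)


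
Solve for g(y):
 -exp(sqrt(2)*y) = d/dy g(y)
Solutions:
 g(y) = C1 - sqrt(2)*exp(sqrt(2)*y)/2


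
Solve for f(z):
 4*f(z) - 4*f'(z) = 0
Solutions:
 f(z) = C1*exp(z)


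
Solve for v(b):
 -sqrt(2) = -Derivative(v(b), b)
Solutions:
 v(b) = C1 + sqrt(2)*b


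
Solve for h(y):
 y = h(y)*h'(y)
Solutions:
 h(y) = -sqrt(C1 + y^2)
 h(y) = sqrt(C1 + y^2)


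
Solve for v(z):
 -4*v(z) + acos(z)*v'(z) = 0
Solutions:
 v(z) = C1*exp(4*Integral(1/acos(z), z))


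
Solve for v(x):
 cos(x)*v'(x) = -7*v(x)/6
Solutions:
 v(x) = C1*(sin(x) - 1)^(7/12)/(sin(x) + 1)^(7/12)


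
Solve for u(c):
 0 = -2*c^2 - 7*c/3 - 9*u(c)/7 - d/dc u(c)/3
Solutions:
 u(c) = C1*exp(-27*c/7) - 14*c^2/9 - 245*c/243 + 1715/6561


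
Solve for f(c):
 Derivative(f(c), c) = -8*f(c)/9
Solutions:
 f(c) = C1*exp(-8*c/9)


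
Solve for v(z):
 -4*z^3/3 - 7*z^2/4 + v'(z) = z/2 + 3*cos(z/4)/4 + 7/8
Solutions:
 v(z) = C1 + z^4/3 + 7*z^3/12 + z^2/4 + 7*z/8 + 3*sin(z/4)


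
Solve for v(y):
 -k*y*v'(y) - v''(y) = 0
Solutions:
 v(y) = Piecewise((-sqrt(2)*sqrt(pi)*C1*erf(sqrt(2)*sqrt(k)*y/2)/(2*sqrt(k)) - C2, (k > 0) | (k < 0)), (-C1*y - C2, True))


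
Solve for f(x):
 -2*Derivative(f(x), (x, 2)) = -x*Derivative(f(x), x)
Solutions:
 f(x) = C1 + C2*erfi(x/2)


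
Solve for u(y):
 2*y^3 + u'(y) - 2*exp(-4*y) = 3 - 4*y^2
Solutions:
 u(y) = C1 - y^4/2 - 4*y^3/3 + 3*y - exp(-4*y)/2


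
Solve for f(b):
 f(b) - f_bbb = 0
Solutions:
 f(b) = C3*exp(b) + (C1*sin(sqrt(3)*b/2) + C2*cos(sqrt(3)*b/2))*exp(-b/2)


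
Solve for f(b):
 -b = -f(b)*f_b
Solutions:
 f(b) = -sqrt(C1 + b^2)
 f(b) = sqrt(C1 + b^2)


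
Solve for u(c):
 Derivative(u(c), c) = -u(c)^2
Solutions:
 u(c) = 1/(C1 + c)


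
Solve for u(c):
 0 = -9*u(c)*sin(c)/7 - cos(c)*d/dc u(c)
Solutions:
 u(c) = C1*cos(c)^(9/7)


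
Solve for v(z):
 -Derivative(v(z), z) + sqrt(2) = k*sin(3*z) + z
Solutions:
 v(z) = C1 + k*cos(3*z)/3 - z^2/2 + sqrt(2)*z


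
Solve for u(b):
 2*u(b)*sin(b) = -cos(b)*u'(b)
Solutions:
 u(b) = C1*cos(b)^2


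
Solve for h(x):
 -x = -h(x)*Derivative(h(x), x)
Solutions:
 h(x) = -sqrt(C1 + x^2)
 h(x) = sqrt(C1 + x^2)


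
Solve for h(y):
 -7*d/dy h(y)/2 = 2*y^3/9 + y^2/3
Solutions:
 h(y) = C1 - y^4/63 - 2*y^3/63


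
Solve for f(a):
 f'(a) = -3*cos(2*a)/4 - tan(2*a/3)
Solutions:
 f(a) = C1 + 3*log(cos(2*a/3))/2 - 3*sin(2*a)/8


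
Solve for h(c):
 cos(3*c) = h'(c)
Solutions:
 h(c) = C1 + sin(3*c)/3


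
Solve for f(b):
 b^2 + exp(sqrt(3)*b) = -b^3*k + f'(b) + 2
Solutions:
 f(b) = C1 + b^4*k/4 + b^3/3 - 2*b + sqrt(3)*exp(sqrt(3)*b)/3


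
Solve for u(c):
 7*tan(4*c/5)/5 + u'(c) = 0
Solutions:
 u(c) = C1 + 7*log(cos(4*c/5))/4


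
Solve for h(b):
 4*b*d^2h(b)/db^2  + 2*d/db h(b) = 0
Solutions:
 h(b) = C1 + C2*sqrt(b)


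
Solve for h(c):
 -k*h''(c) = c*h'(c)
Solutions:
 h(c) = C1 + C2*sqrt(k)*erf(sqrt(2)*c*sqrt(1/k)/2)


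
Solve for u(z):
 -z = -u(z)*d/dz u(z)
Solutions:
 u(z) = -sqrt(C1 + z^2)
 u(z) = sqrt(C1 + z^2)


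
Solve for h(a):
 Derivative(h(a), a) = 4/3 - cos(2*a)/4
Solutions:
 h(a) = C1 + 4*a/3 - sin(2*a)/8


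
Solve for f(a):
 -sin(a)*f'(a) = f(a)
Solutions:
 f(a) = C1*sqrt(cos(a) + 1)/sqrt(cos(a) - 1)


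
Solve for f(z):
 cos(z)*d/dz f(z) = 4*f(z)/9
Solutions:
 f(z) = C1*(sin(z) + 1)^(2/9)/(sin(z) - 1)^(2/9)


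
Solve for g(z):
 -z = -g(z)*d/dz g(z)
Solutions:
 g(z) = -sqrt(C1 + z^2)
 g(z) = sqrt(C1 + z^2)


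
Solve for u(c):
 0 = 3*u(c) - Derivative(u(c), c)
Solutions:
 u(c) = C1*exp(3*c)


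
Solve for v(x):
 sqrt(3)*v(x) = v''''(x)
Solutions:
 v(x) = C1*exp(-3^(1/8)*x) + C2*exp(3^(1/8)*x) + C3*sin(3^(1/8)*x) + C4*cos(3^(1/8)*x)


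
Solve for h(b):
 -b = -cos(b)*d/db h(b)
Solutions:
 h(b) = C1 + Integral(b/cos(b), b)


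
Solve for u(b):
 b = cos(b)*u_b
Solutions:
 u(b) = C1 + Integral(b/cos(b), b)


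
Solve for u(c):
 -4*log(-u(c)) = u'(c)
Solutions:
 -li(-u(c)) = C1 - 4*c


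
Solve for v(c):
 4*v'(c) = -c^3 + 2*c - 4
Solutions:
 v(c) = C1 - c^4/16 + c^2/4 - c


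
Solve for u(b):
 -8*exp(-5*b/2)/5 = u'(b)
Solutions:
 u(b) = C1 + 16*exp(-5*b/2)/25


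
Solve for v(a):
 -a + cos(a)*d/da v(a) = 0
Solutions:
 v(a) = C1 + Integral(a/cos(a), a)


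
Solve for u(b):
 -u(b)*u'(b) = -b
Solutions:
 u(b) = -sqrt(C1 + b^2)
 u(b) = sqrt(C1 + b^2)


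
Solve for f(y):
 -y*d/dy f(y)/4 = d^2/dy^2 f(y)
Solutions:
 f(y) = C1 + C2*erf(sqrt(2)*y/4)


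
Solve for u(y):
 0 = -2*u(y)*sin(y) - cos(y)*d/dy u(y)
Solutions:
 u(y) = C1*cos(y)^2


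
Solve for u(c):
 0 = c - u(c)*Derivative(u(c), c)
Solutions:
 u(c) = -sqrt(C1 + c^2)
 u(c) = sqrt(C1 + c^2)


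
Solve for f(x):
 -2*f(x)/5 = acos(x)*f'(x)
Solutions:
 f(x) = C1*exp(-2*Integral(1/acos(x), x)/5)


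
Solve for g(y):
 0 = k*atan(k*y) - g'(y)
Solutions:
 g(y) = C1 + k*Piecewise((y*atan(k*y) - log(k^2*y^2 + 1)/(2*k), Ne(k, 0)), (0, True))


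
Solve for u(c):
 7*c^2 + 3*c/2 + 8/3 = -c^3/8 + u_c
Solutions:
 u(c) = C1 + c^4/32 + 7*c^3/3 + 3*c^2/4 + 8*c/3


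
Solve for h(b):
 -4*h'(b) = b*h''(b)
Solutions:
 h(b) = C1 + C2/b^3


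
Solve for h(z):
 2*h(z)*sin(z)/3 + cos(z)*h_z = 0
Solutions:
 h(z) = C1*cos(z)^(2/3)


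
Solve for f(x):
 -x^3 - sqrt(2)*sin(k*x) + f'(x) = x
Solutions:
 f(x) = C1 + x^4/4 + x^2/2 - sqrt(2)*cos(k*x)/k


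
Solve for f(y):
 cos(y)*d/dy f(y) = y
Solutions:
 f(y) = C1 + Integral(y/cos(y), y)


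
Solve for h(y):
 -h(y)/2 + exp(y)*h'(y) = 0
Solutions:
 h(y) = C1*exp(-exp(-y)/2)


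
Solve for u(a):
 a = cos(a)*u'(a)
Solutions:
 u(a) = C1 + Integral(a/cos(a), a)


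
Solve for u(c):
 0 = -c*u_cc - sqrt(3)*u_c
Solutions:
 u(c) = C1 + C2*c^(1 - sqrt(3))


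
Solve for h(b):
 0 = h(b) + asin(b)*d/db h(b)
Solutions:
 h(b) = C1*exp(-Integral(1/asin(b), b))


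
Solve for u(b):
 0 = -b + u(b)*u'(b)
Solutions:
 u(b) = -sqrt(C1 + b^2)
 u(b) = sqrt(C1 + b^2)


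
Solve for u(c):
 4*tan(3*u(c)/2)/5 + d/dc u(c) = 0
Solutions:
 u(c) = -2*asin(C1*exp(-6*c/5))/3 + 2*pi/3
 u(c) = 2*asin(C1*exp(-6*c/5))/3


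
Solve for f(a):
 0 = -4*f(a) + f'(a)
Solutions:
 f(a) = C1*exp(4*a)


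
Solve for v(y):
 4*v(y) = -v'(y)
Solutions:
 v(y) = C1*exp(-4*y)


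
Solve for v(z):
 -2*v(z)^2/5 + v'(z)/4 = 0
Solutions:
 v(z) = -5/(C1 + 8*z)


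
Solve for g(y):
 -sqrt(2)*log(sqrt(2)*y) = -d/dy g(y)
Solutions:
 g(y) = C1 + sqrt(2)*y*log(y) - sqrt(2)*y + sqrt(2)*y*log(2)/2


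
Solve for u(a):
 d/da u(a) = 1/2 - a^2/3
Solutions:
 u(a) = C1 - a^3/9 + a/2


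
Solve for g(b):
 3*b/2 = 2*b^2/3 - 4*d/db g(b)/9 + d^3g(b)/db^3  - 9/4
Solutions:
 g(b) = C1 + C2*exp(-2*b/3) + C3*exp(2*b/3) + b^3/2 - 27*b^2/16 + 27*b/16


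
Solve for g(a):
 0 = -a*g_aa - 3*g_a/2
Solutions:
 g(a) = C1 + C2/sqrt(a)


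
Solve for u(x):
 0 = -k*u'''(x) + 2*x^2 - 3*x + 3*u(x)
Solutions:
 u(x) = C1*exp(3^(1/3)*x*(1/k)^(1/3)) + C2*exp(x*(-3^(1/3) + 3^(5/6)*I)*(1/k)^(1/3)/2) + C3*exp(-x*(3^(1/3) + 3^(5/6)*I)*(1/k)^(1/3)/2) - 2*x^2/3 + x


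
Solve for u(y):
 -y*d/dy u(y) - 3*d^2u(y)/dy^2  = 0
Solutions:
 u(y) = C1 + C2*erf(sqrt(6)*y/6)


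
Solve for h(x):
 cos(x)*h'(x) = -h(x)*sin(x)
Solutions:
 h(x) = C1*cos(x)


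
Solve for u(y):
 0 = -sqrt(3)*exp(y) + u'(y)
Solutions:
 u(y) = C1 + sqrt(3)*exp(y)


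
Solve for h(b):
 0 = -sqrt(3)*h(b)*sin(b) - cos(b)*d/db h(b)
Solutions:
 h(b) = C1*cos(b)^(sqrt(3))


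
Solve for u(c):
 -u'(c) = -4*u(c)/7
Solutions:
 u(c) = C1*exp(4*c/7)


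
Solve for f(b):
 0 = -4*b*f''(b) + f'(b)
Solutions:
 f(b) = C1 + C2*b^(5/4)


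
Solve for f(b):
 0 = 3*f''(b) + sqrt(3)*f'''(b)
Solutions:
 f(b) = C1 + C2*b + C3*exp(-sqrt(3)*b)


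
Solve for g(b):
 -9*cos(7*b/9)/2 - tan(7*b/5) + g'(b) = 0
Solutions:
 g(b) = C1 - 5*log(cos(7*b/5))/7 + 81*sin(7*b/9)/14


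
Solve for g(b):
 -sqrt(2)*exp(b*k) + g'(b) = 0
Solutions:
 g(b) = C1 + sqrt(2)*exp(b*k)/k


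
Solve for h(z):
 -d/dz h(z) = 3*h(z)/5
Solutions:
 h(z) = C1*exp(-3*z/5)


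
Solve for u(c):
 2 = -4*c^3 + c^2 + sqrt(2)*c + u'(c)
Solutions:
 u(c) = C1 + c^4 - c^3/3 - sqrt(2)*c^2/2 + 2*c


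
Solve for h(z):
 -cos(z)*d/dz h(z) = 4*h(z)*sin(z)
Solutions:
 h(z) = C1*cos(z)^4


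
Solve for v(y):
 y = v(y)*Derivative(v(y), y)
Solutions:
 v(y) = -sqrt(C1 + y^2)
 v(y) = sqrt(C1 + y^2)


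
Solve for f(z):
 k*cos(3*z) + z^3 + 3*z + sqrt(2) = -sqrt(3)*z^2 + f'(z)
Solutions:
 f(z) = C1 + k*sin(3*z)/3 + z^4/4 + sqrt(3)*z^3/3 + 3*z^2/2 + sqrt(2)*z


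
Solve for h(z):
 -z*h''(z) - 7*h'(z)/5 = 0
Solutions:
 h(z) = C1 + C2/z^(2/5)


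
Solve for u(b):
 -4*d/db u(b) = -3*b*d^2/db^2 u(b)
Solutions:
 u(b) = C1 + C2*b^(7/3)


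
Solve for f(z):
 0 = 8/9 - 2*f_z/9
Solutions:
 f(z) = C1 + 4*z


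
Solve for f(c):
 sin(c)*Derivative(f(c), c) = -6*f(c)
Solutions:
 f(c) = C1*(cos(c)^3 + 3*cos(c)^2 + 3*cos(c) + 1)/(cos(c)^3 - 3*cos(c)^2 + 3*cos(c) - 1)


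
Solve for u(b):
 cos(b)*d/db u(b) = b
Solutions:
 u(b) = C1 + Integral(b/cos(b), b)


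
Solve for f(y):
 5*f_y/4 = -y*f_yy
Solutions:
 f(y) = C1 + C2/y^(1/4)


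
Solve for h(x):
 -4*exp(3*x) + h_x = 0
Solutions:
 h(x) = C1 + 4*exp(3*x)/3


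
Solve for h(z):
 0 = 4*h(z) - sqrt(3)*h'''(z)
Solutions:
 h(z) = C3*exp(2^(2/3)*3^(5/6)*z/3) + (C1*sin(2^(2/3)*3^(1/3)*z/2) + C2*cos(2^(2/3)*3^(1/3)*z/2))*exp(-2^(2/3)*3^(5/6)*z/6)


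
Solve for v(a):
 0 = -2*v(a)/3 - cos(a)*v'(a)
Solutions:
 v(a) = C1*(sin(a) - 1)^(1/3)/(sin(a) + 1)^(1/3)


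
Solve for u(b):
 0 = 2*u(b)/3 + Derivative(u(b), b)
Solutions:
 u(b) = C1*exp(-2*b/3)


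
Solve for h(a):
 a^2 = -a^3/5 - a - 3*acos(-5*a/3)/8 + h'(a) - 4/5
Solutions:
 h(a) = C1 + a^4/20 + a^3/3 + a^2/2 + 3*a*acos(-5*a/3)/8 + 4*a/5 + 3*sqrt(9 - 25*a^2)/40


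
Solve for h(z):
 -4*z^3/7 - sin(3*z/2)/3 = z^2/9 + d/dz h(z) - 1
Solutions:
 h(z) = C1 - z^4/7 - z^3/27 + z + 2*cos(3*z/2)/9


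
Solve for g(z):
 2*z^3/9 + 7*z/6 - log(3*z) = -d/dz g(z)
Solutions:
 g(z) = C1 - z^4/18 - 7*z^2/12 + z*log(z) - z + z*log(3)


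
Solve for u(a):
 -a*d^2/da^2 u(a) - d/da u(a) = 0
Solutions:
 u(a) = C1 + C2*log(a)


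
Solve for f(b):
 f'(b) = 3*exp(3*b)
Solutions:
 f(b) = C1 + exp(3*b)


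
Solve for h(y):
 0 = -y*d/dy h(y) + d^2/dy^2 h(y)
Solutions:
 h(y) = C1 + C2*erfi(sqrt(2)*y/2)


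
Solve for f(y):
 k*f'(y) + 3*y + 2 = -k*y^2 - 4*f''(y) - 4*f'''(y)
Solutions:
 f(y) = C1 + C2*exp(y*(sqrt(1 - k) - 1)/2) + C3*exp(-y*(sqrt(1 - k) + 1)/2) - y^3/3 + 5*y^2/(2*k) + 6*y/k - 20*y/k^2


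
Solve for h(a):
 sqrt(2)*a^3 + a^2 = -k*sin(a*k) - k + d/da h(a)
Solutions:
 h(a) = C1 + sqrt(2)*a^4/4 + a^3/3 + a*k - cos(a*k)


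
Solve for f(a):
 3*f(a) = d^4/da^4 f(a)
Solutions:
 f(a) = C1*exp(-3^(1/4)*a) + C2*exp(3^(1/4)*a) + C3*sin(3^(1/4)*a) + C4*cos(3^(1/4)*a)


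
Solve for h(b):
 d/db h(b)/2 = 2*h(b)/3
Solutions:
 h(b) = C1*exp(4*b/3)


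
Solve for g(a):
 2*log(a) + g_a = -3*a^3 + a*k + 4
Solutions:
 g(a) = C1 - 3*a^4/4 + a^2*k/2 - 2*a*log(a) + 6*a


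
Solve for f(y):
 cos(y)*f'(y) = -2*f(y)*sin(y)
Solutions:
 f(y) = C1*cos(y)^2


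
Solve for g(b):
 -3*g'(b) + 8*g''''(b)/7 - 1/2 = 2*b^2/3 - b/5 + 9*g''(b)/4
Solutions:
 g(b) = C1 + C2*exp(-42^(1/3)*b*(42^(1/3)/(sqrt(214) + 16)^(1/3) + (sqrt(214) + 16)^(1/3))/16)*sin(14^(1/3)*3^(1/6)*b*(-3^(2/3)*(sqrt(214) + 16)^(1/3) + 3*14^(1/3)/(sqrt(214) + 16)^(1/3))/16) + C3*exp(-42^(1/3)*b*(42^(1/3)/(sqrt(214) + 16)^(1/3) + (sqrt(214) + 16)^(1/3))/16)*cos(14^(1/3)*3^(1/6)*b*(-3^(2/3)*(sqrt(214) + 16)^(1/3) + 3*14^(1/3)/(sqrt(214) + 16)^(1/3))/16) + C4*exp(42^(1/3)*b*(42^(1/3)/(sqrt(214) + 16)^(1/3) + (sqrt(214) + 16)^(1/3))/8) - 2*b^3/27 + b^2/5 - 7*b/15


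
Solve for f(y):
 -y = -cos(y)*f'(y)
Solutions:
 f(y) = C1 + Integral(y/cos(y), y)


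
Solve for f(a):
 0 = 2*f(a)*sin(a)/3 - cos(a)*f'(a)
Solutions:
 f(a) = C1/cos(a)^(2/3)


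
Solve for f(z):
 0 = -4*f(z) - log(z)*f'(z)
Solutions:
 f(z) = C1*exp(-4*li(z))


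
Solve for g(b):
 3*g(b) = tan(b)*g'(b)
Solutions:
 g(b) = C1*sin(b)^3


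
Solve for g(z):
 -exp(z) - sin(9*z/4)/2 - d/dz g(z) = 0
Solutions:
 g(z) = C1 - exp(z) + 2*cos(9*z/4)/9


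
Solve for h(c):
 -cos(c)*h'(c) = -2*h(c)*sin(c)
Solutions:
 h(c) = C1/cos(c)^2


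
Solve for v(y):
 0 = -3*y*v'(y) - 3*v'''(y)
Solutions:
 v(y) = C1 + Integral(C2*airyai(-y) + C3*airybi(-y), y)


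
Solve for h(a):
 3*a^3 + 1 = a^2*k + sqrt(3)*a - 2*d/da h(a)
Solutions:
 h(a) = C1 - 3*a^4/8 + a^3*k/6 + sqrt(3)*a^2/4 - a/2


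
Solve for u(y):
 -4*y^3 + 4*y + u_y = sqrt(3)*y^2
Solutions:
 u(y) = C1 + y^4 + sqrt(3)*y^3/3 - 2*y^2


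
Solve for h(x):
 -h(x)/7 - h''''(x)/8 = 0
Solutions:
 h(x) = (C1*sin(2^(1/4)*7^(3/4)*x/7) + C2*cos(2^(1/4)*7^(3/4)*x/7))*exp(-2^(1/4)*7^(3/4)*x/7) + (C3*sin(2^(1/4)*7^(3/4)*x/7) + C4*cos(2^(1/4)*7^(3/4)*x/7))*exp(2^(1/4)*7^(3/4)*x/7)


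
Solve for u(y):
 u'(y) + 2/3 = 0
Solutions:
 u(y) = C1 - 2*y/3


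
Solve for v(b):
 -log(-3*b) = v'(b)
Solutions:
 v(b) = C1 - b*log(-b) + b*(1 - log(3))


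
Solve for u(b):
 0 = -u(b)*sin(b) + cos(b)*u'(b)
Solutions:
 u(b) = C1/cos(b)


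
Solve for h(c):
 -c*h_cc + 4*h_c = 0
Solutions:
 h(c) = C1 + C2*c^5


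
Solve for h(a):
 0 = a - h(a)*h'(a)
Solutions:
 h(a) = -sqrt(C1 + a^2)
 h(a) = sqrt(C1 + a^2)


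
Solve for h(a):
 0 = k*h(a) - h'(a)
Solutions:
 h(a) = C1*exp(a*k)


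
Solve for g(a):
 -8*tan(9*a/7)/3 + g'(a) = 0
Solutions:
 g(a) = C1 - 56*log(cos(9*a/7))/27


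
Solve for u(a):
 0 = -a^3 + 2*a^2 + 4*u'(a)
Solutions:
 u(a) = C1 + a^4/16 - a^3/6


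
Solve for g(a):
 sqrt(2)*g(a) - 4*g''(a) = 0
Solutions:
 g(a) = C1*exp(-2^(1/4)*a/2) + C2*exp(2^(1/4)*a/2)


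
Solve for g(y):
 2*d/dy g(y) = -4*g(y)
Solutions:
 g(y) = C1*exp(-2*y)


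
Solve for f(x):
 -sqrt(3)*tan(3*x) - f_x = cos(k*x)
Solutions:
 f(x) = C1 - Piecewise((sin(k*x)/k, Ne(k, 0)), (x, True)) + sqrt(3)*log(cos(3*x))/3


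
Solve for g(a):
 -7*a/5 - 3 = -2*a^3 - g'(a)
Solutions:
 g(a) = C1 - a^4/2 + 7*a^2/10 + 3*a


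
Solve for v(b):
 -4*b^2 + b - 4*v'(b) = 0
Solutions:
 v(b) = C1 - b^3/3 + b^2/8


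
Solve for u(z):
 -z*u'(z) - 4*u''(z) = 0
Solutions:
 u(z) = C1 + C2*erf(sqrt(2)*z/4)


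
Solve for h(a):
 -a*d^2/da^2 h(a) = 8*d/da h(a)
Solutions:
 h(a) = C1 + C2/a^7


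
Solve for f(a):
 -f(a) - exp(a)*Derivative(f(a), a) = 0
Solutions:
 f(a) = C1*exp(exp(-a))


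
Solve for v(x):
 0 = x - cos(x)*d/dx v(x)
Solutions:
 v(x) = C1 + Integral(x/cos(x), x)


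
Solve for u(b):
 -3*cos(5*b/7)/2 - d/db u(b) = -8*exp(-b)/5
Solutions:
 u(b) = C1 - 21*sin(5*b/7)/10 - 8*exp(-b)/5


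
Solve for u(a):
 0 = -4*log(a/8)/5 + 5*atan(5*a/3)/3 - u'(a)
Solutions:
 u(a) = C1 - 4*a*log(a)/5 + 5*a*atan(5*a/3)/3 + 4*a/5 + 12*a*log(2)/5 - log(25*a^2 + 9)/2


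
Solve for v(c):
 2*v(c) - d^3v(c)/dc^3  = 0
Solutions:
 v(c) = C3*exp(2^(1/3)*c) + (C1*sin(2^(1/3)*sqrt(3)*c/2) + C2*cos(2^(1/3)*sqrt(3)*c/2))*exp(-2^(1/3)*c/2)


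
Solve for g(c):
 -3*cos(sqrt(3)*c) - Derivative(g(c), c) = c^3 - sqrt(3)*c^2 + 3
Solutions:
 g(c) = C1 - c^4/4 + sqrt(3)*c^3/3 - 3*c - sqrt(3)*sin(sqrt(3)*c)


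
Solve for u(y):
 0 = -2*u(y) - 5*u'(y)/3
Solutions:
 u(y) = C1*exp(-6*y/5)


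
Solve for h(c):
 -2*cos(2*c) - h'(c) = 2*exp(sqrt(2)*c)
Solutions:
 h(c) = C1 - sqrt(2)*exp(sqrt(2)*c) - sin(2*c)


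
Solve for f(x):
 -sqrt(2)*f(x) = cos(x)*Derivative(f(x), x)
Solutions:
 f(x) = C1*(sin(x) - 1)^(sqrt(2)/2)/(sin(x) + 1)^(sqrt(2)/2)


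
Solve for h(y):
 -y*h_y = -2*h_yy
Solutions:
 h(y) = C1 + C2*erfi(y/2)


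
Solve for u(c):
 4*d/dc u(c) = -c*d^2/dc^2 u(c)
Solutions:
 u(c) = C1 + C2/c^3


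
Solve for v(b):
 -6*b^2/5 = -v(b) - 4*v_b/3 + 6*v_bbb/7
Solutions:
 v(b) = C1*exp(-42^(1/3)*b*(4*42^(1/3)/(sqrt(3873) + 81)^(1/3) + (sqrt(3873) + 81)^(1/3))/36)*sin(14^(1/3)*3^(1/6)*b*(-3^(2/3)*(sqrt(3873) + 81)^(1/3) + 12*14^(1/3)/(sqrt(3873) + 81)^(1/3))/36) + C2*exp(-42^(1/3)*b*(4*42^(1/3)/(sqrt(3873) + 81)^(1/3) + (sqrt(3873) + 81)^(1/3))/36)*cos(14^(1/3)*3^(1/6)*b*(-3^(2/3)*(sqrt(3873) + 81)^(1/3) + 12*14^(1/3)/(sqrt(3873) + 81)^(1/3))/36) + C3*exp(42^(1/3)*b*(4*42^(1/3)/(sqrt(3873) + 81)^(1/3) + (sqrt(3873) + 81)^(1/3))/18) + 6*b^2/5 - 16*b/5 + 64/15


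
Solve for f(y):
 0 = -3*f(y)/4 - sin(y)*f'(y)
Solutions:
 f(y) = C1*(cos(y) + 1)^(3/8)/(cos(y) - 1)^(3/8)


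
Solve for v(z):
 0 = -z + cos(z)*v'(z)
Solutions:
 v(z) = C1 + Integral(z/cos(z), z)


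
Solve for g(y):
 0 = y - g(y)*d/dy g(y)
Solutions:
 g(y) = -sqrt(C1 + y^2)
 g(y) = sqrt(C1 + y^2)


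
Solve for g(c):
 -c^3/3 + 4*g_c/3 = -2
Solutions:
 g(c) = C1 + c^4/16 - 3*c/2


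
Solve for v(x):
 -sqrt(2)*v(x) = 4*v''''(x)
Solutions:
 v(x) = (C1*sin(2^(1/8)*x/2) + C2*cos(2^(1/8)*x/2))*exp(-2^(1/8)*x/2) + (C3*sin(2^(1/8)*x/2) + C4*cos(2^(1/8)*x/2))*exp(2^(1/8)*x/2)


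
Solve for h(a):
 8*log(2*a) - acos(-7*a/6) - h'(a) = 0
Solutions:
 h(a) = C1 + 8*a*log(a) - a*acos(-7*a/6) - 8*a + 8*a*log(2) - sqrt(36 - 49*a^2)/7


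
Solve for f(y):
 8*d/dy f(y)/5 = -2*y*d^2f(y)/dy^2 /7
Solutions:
 f(y) = C1 + C2/y^(23/5)


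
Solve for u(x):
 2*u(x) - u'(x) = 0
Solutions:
 u(x) = C1*exp(2*x)


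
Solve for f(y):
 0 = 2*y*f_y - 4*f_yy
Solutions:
 f(y) = C1 + C2*erfi(y/2)


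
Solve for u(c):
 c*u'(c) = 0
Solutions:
 u(c) = C1


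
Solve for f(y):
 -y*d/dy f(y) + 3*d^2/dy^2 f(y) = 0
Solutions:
 f(y) = C1 + C2*erfi(sqrt(6)*y/6)


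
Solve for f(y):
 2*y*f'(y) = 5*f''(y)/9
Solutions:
 f(y) = C1 + C2*erfi(3*sqrt(5)*y/5)


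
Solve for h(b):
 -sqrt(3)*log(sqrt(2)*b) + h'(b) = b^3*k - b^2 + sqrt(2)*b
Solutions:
 h(b) = C1 + b^4*k/4 - b^3/3 + sqrt(2)*b^2/2 + sqrt(3)*b*log(b) - sqrt(3)*b + sqrt(3)*b*log(2)/2


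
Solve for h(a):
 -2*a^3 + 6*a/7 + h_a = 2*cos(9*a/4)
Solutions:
 h(a) = C1 + a^4/2 - 3*a^2/7 + 8*sin(9*a/4)/9


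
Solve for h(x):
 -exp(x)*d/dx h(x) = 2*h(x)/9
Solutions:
 h(x) = C1*exp(2*exp(-x)/9)


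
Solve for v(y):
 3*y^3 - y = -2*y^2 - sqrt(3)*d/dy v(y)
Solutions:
 v(y) = C1 - sqrt(3)*y^4/4 - 2*sqrt(3)*y^3/9 + sqrt(3)*y^2/6


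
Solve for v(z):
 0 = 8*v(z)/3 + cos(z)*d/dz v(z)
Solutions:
 v(z) = C1*(sin(z) - 1)^(4/3)/(sin(z) + 1)^(4/3)


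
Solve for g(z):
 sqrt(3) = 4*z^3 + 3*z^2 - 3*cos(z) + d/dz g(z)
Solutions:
 g(z) = C1 - z^4 - z^3 + sqrt(3)*z + 3*sin(z)


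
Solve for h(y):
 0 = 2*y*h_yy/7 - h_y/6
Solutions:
 h(y) = C1 + C2*y^(19/12)


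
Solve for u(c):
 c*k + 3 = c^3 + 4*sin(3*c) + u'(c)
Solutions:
 u(c) = C1 - c^4/4 + c^2*k/2 + 3*c + 4*cos(3*c)/3


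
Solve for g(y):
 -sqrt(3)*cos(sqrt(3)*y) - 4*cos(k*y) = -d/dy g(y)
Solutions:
 g(y) = C1 + sin(sqrt(3)*y) + 4*sin(k*y)/k


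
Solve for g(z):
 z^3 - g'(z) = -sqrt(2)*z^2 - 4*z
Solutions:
 g(z) = C1 + z^4/4 + sqrt(2)*z^3/3 + 2*z^2


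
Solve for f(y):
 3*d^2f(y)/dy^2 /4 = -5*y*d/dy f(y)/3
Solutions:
 f(y) = C1 + C2*erf(sqrt(10)*y/3)


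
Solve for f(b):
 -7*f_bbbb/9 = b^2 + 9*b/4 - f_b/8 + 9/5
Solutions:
 f(b) = C1 + C4*exp(21^(2/3)*b/14) + 8*b^3/3 + 9*b^2 + 72*b/5 + (C2*sin(3*3^(1/6)*7^(2/3)*b/28) + C3*cos(3*3^(1/6)*7^(2/3)*b/28))*exp(-21^(2/3)*b/28)


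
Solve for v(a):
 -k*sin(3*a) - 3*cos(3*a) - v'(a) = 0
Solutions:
 v(a) = C1 + k*cos(3*a)/3 - sin(3*a)


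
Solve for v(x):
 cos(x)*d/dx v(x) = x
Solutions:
 v(x) = C1 + Integral(x/cos(x), x)


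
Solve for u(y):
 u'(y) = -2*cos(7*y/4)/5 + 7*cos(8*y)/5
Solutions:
 u(y) = C1 - 8*sin(7*y/4)/35 + 7*sin(8*y)/40


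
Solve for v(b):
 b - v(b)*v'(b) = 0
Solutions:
 v(b) = -sqrt(C1 + b^2)
 v(b) = sqrt(C1 + b^2)


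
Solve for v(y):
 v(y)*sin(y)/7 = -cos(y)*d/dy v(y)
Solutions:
 v(y) = C1*cos(y)^(1/7)


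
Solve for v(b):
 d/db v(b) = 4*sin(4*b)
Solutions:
 v(b) = C1 - cos(4*b)


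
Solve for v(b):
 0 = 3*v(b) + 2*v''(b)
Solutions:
 v(b) = C1*sin(sqrt(6)*b/2) + C2*cos(sqrt(6)*b/2)


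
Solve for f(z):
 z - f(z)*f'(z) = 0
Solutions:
 f(z) = -sqrt(C1 + z^2)
 f(z) = sqrt(C1 + z^2)


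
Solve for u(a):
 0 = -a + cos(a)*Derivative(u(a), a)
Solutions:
 u(a) = C1 + Integral(a/cos(a), a)


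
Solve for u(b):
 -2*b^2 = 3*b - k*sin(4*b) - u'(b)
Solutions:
 u(b) = C1 + 2*b^3/3 + 3*b^2/2 + k*cos(4*b)/4


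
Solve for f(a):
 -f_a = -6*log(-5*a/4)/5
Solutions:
 f(a) = C1 + 6*a*log(-a)/5 + 6*a*(-2*log(2) - 1 + log(5))/5


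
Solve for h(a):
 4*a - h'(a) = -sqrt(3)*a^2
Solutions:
 h(a) = C1 + sqrt(3)*a^3/3 + 2*a^2


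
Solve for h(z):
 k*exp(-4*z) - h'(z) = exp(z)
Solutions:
 h(z) = C1 - k*exp(-4*z)/4 - exp(z)


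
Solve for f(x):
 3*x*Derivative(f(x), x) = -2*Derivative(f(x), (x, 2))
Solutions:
 f(x) = C1 + C2*erf(sqrt(3)*x/2)


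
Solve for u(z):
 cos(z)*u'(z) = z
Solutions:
 u(z) = C1 + Integral(z/cos(z), z)


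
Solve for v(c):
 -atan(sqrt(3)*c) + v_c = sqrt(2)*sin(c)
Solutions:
 v(c) = C1 + c*atan(sqrt(3)*c) - sqrt(3)*log(3*c^2 + 1)/6 - sqrt(2)*cos(c)


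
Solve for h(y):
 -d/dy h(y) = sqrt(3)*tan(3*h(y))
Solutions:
 h(y) = -asin(C1*exp(-3*sqrt(3)*y))/3 + pi/3
 h(y) = asin(C1*exp(-3*sqrt(3)*y))/3


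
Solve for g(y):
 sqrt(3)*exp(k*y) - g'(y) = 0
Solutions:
 g(y) = C1 + sqrt(3)*exp(k*y)/k


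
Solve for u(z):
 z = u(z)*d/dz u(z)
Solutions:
 u(z) = -sqrt(C1 + z^2)
 u(z) = sqrt(C1 + z^2)


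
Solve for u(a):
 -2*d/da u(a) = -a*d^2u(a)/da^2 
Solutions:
 u(a) = C1 + C2*a^3


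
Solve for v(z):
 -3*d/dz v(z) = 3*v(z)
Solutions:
 v(z) = C1*exp(-z)


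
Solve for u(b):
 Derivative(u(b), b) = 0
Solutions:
 u(b) = C1


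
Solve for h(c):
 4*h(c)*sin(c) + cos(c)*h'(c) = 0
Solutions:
 h(c) = C1*cos(c)^4


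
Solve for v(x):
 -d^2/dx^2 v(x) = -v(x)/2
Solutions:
 v(x) = C1*exp(-sqrt(2)*x/2) + C2*exp(sqrt(2)*x/2)


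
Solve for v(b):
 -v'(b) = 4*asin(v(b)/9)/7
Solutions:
 Integral(1/asin(_y/9), (_y, v(b))) = C1 - 4*b/7


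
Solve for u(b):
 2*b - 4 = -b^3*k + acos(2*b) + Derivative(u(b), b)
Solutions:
 u(b) = C1 + b^4*k/4 + b^2 - b*acos(2*b) - 4*b + sqrt(1 - 4*b^2)/2


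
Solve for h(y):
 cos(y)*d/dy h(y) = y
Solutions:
 h(y) = C1 + Integral(y/cos(y), y)


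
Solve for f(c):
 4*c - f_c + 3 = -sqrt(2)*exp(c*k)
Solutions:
 f(c) = C1 + 2*c^2 + 3*c + sqrt(2)*exp(c*k)/k


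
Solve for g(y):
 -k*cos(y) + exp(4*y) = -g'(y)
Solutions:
 g(y) = C1 + k*sin(y) - exp(4*y)/4


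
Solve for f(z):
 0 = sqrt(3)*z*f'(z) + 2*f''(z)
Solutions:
 f(z) = C1 + C2*erf(3^(1/4)*z/2)


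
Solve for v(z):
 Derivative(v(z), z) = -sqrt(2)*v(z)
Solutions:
 v(z) = C1*exp(-sqrt(2)*z)


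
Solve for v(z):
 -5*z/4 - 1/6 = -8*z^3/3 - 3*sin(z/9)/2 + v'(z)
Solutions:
 v(z) = C1 + 2*z^4/3 - 5*z^2/8 - z/6 - 27*cos(z/9)/2


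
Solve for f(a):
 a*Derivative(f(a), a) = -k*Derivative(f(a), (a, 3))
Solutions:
 f(a) = C1 + Integral(C2*airyai(a*(-1/k)^(1/3)) + C3*airybi(a*(-1/k)^(1/3)), a)


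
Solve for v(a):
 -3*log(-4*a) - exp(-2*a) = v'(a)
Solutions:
 v(a) = C1 - 3*a*log(-a) + 3*a*(1 - 2*log(2)) + exp(-2*a)/2


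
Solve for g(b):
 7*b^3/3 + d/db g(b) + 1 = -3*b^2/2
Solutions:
 g(b) = C1 - 7*b^4/12 - b^3/2 - b


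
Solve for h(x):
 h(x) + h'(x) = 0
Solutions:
 h(x) = C1*exp(-x)


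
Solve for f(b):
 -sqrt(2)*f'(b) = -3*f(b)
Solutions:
 f(b) = C1*exp(3*sqrt(2)*b/2)


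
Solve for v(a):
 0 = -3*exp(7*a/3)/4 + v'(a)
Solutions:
 v(a) = C1 + 9*exp(7*a/3)/28


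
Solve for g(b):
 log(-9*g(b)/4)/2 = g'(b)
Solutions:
 -2*Integral(1/(log(-_y) - 2*log(2) + 2*log(3)), (_y, g(b))) = C1 - b


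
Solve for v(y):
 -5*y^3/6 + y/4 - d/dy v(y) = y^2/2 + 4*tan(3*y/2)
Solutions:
 v(y) = C1 - 5*y^4/24 - y^3/6 + y^2/8 + 8*log(cos(3*y/2))/3


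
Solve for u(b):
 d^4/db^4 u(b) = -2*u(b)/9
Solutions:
 u(b) = (C1*sin(2^(3/4)*sqrt(3)*b/6) + C2*cos(2^(3/4)*sqrt(3)*b/6))*exp(-2^(3/4)*sqrt(3)*b/6) + (C3*sin(2^(3/4)*sqrt(3)*b/6) + C4*cos(2^(3/4)*sqrt(3)*b/6))*exp(2^(3/4)*sqrt(3)*b/6)


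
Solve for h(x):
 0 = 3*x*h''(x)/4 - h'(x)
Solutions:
 h(x) = C1 + C2*x^(7/3)


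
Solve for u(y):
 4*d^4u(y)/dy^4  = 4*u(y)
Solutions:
 u(y) = C1*exp(-y) + C2*exp(y) + C3*sin(y) + C4*cos(y)


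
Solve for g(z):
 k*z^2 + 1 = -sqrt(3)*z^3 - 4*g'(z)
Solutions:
 g(z) = C1 - k*z^3/12 - sqrt(3)*z^4/16 - z/4


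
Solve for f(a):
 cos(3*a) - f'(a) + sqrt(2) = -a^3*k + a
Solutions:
 f(a) = C1 + a^4*k/4 - a^2/2 + sqrt(2)*a + sin(3*a)/3


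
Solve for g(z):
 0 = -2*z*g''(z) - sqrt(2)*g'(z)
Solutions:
 g(z) = C1 + C2*z^(1 - sqrt(2)/2)
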